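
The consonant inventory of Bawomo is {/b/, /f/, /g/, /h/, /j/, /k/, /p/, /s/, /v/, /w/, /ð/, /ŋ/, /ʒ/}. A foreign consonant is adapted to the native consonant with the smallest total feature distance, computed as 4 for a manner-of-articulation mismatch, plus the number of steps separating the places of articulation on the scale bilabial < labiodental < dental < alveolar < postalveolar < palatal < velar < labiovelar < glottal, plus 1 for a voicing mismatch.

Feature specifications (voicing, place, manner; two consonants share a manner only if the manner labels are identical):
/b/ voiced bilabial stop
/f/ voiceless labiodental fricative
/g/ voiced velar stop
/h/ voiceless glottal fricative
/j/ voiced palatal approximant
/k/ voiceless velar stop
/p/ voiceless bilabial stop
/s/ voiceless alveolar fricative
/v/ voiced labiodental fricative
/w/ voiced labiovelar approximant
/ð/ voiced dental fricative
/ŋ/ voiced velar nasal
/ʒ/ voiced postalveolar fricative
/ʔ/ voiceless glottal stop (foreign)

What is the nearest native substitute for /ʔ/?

/k/ is closest: same manner (stop), place distance 2 (glottal→velar), same voicing; total 2. Next closest is /g/ at distance 3.

k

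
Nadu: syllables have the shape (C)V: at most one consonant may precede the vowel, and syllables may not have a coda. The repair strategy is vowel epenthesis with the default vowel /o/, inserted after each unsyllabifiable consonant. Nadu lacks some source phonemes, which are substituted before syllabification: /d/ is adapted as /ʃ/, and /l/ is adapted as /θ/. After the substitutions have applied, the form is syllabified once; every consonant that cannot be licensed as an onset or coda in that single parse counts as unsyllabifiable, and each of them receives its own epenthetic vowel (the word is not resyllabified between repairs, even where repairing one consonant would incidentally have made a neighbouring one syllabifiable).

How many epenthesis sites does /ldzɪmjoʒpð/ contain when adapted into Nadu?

After substitution the input is /θʃzɪmjoʒpð/.
The unsyllabifiable consonants are /θ/, /ʃ/, /m/, /ʒ/, /p/, /ð/; each receives one epenthetic vowel.

6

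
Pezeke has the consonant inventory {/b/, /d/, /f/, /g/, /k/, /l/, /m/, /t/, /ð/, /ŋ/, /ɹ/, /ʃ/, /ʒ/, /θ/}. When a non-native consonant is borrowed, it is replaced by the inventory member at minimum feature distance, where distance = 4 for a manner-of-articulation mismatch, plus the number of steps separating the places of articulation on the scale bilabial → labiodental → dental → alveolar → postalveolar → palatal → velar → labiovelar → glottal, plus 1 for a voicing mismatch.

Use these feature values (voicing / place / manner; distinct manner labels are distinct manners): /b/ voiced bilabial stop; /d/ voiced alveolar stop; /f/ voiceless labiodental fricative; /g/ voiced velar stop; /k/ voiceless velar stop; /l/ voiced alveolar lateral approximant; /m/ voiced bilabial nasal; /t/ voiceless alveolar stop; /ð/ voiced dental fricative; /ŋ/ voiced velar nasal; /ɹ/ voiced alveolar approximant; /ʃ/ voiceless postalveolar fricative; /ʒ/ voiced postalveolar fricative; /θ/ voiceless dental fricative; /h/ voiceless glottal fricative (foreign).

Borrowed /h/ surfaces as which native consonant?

/ʃ/ is closest: same manner (fricative), place distance 4 (glottal→postalveolar), same voicing; total 4. Next closest is /ʒ/ at distance 5.

ʃ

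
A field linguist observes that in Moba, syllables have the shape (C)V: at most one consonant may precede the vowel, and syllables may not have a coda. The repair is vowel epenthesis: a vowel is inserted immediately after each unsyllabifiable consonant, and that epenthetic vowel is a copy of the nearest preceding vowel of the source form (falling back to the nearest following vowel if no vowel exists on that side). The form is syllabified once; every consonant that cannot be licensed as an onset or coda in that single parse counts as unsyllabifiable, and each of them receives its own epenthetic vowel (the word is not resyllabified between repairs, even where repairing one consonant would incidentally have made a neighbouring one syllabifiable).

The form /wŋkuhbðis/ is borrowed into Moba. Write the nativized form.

wuŋukuhubuðisi

The consonants /w/, /ŋ/, /h/, /b/, /s/ cannot be parsed into a legal (C)V syllable (no codas are permitted; onsets are limited to one consonant).
Epenthesis after each stranded consonant: /w/ → /wu/, /ŋ/ → /ŋu/, /h/ → /hu/, /b/ → /bu/, /s/ → /si/.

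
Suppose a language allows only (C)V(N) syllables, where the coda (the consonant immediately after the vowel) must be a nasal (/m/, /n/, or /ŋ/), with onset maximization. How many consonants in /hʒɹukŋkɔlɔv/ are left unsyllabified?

5

Under (C)V(N), the unsyllabifiable consonants are /h/, /ʒ/, /k/, /ŋ/, /v/ (only a nasal (/m/, /n/, or /ŋ/) is licensed in coda position; onsets are limited to one consonant).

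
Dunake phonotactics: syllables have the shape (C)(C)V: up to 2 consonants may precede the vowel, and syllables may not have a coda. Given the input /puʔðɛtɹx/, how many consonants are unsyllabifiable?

Under (C)(C)V, the unsyllabifiable consonants are /t/, /ɹ/, /x/ (no codas are permitted; onsets may contain at most 2 consonants).

3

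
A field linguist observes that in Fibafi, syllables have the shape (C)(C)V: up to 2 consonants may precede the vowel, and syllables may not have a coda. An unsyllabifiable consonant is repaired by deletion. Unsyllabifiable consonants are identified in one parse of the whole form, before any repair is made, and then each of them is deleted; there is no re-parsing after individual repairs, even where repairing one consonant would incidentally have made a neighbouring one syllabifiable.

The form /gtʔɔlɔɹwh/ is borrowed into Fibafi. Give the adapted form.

Syllabifying with onset maximization leaves /g/, /ɹ/, /w/, /h/ stranded (no codas are permitted; onsets may contain at most 2 consonants).
Deleting the stranded consonants removes /g/, /ɹ/, /w/, /h/.

tʔɔlɔ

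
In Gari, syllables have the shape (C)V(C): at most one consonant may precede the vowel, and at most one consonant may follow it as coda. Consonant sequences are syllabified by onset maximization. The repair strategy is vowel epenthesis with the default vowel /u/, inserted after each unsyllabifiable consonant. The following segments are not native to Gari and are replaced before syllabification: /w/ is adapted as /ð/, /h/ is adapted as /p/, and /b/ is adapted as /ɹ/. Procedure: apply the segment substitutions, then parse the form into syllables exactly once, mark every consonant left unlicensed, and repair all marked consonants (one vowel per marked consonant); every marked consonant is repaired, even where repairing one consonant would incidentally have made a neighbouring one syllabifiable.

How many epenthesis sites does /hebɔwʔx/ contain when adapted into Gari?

After substitution the input is /peɹɔðʔx/.
The unsyllabifiable consonants are /ʔ/, /x/; each receives one epenthetic vowel.

2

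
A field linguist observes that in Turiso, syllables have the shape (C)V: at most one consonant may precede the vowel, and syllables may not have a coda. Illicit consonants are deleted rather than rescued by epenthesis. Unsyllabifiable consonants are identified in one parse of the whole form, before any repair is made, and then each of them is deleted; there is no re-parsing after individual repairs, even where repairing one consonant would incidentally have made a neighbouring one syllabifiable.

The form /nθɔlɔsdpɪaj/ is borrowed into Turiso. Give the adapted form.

θɔlɔpɪa

Syllabifying with onset maximization leaves /n/, /s/, /d/, /j/ stranded (no codas are permitted; onsets are limited to one consonant).
Deletion applies to /n/, /s/, /d/, /j/.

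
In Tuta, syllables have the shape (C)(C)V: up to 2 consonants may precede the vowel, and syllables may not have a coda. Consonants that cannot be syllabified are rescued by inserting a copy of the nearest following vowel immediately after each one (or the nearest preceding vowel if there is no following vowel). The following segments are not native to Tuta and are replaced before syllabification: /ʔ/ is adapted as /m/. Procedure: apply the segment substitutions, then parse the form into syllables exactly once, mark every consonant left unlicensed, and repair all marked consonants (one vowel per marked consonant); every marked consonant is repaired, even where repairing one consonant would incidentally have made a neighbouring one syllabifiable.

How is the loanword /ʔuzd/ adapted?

muzudu

Substitution: /ʔ/ → /m/, giving /muzd/.
Syllabifying with onset maximization leaves /z/, /d/ stranded (no codas are permitted; onsets may contain at most 2 consonants).
Each unlicensed consonant becomes the onset of a new syllable: /z/ → /zu/, /d/ → /du/.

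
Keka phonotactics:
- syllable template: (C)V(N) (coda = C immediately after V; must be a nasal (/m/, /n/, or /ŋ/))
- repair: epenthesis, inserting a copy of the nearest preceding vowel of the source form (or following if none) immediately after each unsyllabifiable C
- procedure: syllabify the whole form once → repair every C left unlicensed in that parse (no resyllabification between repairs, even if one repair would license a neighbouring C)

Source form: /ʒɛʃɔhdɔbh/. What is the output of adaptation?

ʒɛʃɔhɔdɔbɔhɔ

The consonants /h/, /b/, /h/ cannot be parsed into a legal (C)V(N) syllable (only a nasal (/m/, /n/, or /ŋ/) is licensed in coda position; onsets are limited to one consonant).
Inserting the epenthetic vowel yields /h/ → /hɔ/, /b/ → /bɔ/, /h/ → /hɔ/.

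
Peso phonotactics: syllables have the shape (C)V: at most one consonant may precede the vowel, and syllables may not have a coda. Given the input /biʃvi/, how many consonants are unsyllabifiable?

1

Syllabifying with onset maximization leaves /ʃ/ stranded (no codas are permitted; onsets are limited to one consonant).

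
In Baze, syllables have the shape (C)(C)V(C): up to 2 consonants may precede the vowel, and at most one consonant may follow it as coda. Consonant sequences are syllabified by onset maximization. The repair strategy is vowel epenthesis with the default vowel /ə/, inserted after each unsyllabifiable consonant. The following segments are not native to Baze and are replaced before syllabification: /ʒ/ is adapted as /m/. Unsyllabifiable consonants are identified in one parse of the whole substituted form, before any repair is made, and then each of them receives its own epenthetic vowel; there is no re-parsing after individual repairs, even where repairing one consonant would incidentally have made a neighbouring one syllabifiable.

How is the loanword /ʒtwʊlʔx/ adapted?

mətwʊlʔəxə

Substitution: /ʒ/ → /m/, giving /mtwʊlʔx/.
Under (C)(C)V(C), the unsyllabifiable consonants are /m/, /ʔ/, /x/ (at most one coda consonant is licensed; onsets may contain at most 2 consonants).
Each unlicensed consonant becomes the onset of a new syllable: /m/ → /mə/, /ʔ/ → /ʔə/, /x/ → /xə/.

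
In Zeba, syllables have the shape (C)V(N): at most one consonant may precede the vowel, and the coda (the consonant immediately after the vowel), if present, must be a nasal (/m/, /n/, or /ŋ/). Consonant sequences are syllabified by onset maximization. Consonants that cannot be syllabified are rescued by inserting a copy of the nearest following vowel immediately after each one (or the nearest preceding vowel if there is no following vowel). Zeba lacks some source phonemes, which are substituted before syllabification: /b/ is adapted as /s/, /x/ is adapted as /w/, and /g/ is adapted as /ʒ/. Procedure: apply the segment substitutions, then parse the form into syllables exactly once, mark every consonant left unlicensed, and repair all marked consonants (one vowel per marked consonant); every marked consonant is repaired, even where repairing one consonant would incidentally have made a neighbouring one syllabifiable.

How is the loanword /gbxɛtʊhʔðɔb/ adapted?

ʒɛsɛwɛtʊhɔʔɔðɔsɔ

Substitution: /g/ → /ʒ/, /b/ → /s/, /x/ → /w/, giving /ʒswɛtʊhʔðɔs/.
The consonants /ʒ/, /s/, /h/, /ʔ/, /s/ cannot be parsed into a legal (C)V(N) syllable (only a nasal (/m/, /n/, or /ŋ/) is licensed in coda position; onsets are limited to one consonant).
Inserting the epenthetic vowel yields /ʒ/ → /ʒɛ/, /s/ → /sɛ/, /h/ → /hɔ/, /ʔ/ → /ʔɔ/, /s/ → /sɔ/.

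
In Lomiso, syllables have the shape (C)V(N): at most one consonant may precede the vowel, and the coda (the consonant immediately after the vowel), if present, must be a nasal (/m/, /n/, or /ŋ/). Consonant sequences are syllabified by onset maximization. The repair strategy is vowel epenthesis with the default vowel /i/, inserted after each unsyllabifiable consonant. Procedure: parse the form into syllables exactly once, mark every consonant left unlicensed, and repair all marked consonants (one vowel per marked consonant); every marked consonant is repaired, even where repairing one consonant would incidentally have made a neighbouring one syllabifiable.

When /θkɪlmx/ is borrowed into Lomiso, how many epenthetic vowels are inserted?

The unsyllabifiable consonants are /θ/, /l/, /m/, /x/; each receives one epenthetic vowel.

4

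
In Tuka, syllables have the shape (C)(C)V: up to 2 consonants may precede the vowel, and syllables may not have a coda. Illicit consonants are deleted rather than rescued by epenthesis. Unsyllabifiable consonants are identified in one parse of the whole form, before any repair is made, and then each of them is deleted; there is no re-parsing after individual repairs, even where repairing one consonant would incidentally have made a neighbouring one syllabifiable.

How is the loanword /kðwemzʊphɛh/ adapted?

The consonants /k/, /h/ cannot be parsed into a legal (C)(C)V syllable (no codas are permitted; onsets may contain at most 2 consonants).
Deletion applies to /k/, /h/.

ðwemzʊphɛ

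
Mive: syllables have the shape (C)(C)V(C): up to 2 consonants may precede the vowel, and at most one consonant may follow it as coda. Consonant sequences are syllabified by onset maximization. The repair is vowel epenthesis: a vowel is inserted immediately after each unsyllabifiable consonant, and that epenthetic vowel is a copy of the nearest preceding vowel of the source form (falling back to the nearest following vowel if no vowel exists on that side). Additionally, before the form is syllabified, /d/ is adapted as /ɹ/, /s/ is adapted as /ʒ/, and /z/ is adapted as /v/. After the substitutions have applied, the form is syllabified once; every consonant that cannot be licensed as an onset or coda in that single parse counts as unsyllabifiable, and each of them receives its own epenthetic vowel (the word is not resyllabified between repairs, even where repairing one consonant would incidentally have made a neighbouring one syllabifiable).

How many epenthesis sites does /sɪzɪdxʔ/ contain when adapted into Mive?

After substitution the input is /ʒɪvɪɹxʔ/.
The unsyllabifiable consonants are /x/, /ʔ/; each receives one epenthetic vowel.

2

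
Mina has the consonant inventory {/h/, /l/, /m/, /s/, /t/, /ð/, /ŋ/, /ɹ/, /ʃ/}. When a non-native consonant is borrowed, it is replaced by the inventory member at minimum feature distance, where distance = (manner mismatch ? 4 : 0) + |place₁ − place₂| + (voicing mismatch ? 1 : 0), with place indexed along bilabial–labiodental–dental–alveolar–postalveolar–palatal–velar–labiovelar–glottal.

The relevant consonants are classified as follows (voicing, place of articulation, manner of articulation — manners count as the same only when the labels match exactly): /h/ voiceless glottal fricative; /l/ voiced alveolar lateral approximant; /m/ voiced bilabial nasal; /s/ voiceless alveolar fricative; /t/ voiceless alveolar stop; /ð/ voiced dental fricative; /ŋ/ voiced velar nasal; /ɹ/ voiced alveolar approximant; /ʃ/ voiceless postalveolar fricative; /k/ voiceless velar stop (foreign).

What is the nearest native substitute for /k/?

/t/ is closest: same manner (stop), place distance 3 (velar→alveolar), same voicing; total 3. Next closest is /ŋ/ at distance 5.

t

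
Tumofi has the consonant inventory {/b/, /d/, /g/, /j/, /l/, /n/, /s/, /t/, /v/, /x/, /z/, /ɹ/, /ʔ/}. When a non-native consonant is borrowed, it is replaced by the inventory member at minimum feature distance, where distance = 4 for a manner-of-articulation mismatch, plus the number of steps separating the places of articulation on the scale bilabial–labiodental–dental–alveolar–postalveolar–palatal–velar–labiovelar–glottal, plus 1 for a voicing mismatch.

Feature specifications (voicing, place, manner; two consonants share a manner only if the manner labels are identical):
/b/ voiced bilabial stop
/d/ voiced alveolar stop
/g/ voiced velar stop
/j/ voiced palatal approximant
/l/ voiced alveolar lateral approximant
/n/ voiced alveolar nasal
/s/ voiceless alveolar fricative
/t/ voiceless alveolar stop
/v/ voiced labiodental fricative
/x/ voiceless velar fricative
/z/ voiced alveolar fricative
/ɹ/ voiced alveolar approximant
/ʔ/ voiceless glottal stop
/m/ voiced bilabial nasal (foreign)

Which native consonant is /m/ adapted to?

/n/ is closest: same manner (nasal), place distance 3 (bilabial→alveolar), same voicing; total 3. Next closest is /b/ at distance 4.

n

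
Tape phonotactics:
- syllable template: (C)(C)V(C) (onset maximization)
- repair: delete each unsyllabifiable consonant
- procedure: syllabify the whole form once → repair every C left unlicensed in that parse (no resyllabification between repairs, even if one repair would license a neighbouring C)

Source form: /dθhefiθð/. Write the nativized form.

The consonants /d/, /ð/ cannot be parsed into a legal (C)(C)V(C) syllable (at most one coda consonant is licensed; onsets may contain at most 2 consonants).
Each unlicensed consonant is deleted: /d/, /ð/.

θhefiθ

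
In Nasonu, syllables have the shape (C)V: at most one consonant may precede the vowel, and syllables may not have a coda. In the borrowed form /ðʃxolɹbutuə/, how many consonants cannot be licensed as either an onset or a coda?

The consonants /ð/, /ʃ/, /l/, /ɹ/ cannot be parsed into a legal (C)V syllable (no codas are permitted; onsets are limited to one consonant).

4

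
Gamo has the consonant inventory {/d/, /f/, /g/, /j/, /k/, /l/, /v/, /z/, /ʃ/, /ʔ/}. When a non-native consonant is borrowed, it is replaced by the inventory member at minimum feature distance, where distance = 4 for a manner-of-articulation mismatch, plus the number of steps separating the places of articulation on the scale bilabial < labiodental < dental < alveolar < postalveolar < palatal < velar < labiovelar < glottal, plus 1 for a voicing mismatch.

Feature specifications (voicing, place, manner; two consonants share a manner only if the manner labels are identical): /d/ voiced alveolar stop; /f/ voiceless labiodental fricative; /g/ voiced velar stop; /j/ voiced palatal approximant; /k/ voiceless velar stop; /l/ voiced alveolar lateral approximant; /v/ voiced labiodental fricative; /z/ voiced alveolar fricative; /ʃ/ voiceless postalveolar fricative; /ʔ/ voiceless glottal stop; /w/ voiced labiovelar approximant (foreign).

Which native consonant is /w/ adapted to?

j

/j/ is closest: same manner (approximant), place distance 2 (labiovelar→palatal), same voicing; total 2. Next closest is /g/ at distance 5.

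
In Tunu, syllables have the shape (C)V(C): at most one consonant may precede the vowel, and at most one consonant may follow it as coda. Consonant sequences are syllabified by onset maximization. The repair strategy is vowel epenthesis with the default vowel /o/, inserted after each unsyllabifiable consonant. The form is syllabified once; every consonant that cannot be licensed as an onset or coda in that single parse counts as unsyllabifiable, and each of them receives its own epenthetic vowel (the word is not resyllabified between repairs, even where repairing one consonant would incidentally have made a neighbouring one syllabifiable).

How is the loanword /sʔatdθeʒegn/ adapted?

soʔatdoθeʒegno

The consonants /s/, /d/, /n/ cannot be parsed into a legal (C)V(C) syllable (at most one coda consonant is licensed; onsets are limited to one consonant).
Epenthesis after each stranded consonant: /s/ → /so/, /d/ → /do/, /n/ → /no/.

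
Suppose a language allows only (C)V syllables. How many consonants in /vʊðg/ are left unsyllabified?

2

Syllabifying with onset maximization leaves /ð/, /g/ stranded (no codas are permitted; onsets are limited to one consonant).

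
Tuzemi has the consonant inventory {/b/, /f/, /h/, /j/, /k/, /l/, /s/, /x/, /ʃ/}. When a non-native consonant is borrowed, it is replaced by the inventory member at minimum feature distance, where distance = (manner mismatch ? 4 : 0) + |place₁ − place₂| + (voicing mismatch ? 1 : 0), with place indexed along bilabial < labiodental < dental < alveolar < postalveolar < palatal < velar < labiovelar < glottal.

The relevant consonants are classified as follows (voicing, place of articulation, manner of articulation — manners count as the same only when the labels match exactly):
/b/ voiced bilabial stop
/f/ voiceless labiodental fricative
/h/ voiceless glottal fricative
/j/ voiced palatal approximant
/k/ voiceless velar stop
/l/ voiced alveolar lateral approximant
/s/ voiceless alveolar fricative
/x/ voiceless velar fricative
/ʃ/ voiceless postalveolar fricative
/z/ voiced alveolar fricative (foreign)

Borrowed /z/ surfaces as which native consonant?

/s/ is closest: same manner (fricative), place distance 0 (alveolar→alveolar), voicing differs (+1); total 1. Next closest is /ʃ/ at distance 2.

s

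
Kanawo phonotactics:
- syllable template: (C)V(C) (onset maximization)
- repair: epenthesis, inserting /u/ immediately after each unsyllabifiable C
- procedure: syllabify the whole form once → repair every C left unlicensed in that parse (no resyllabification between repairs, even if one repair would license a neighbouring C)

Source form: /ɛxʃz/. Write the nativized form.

The consonants /ʃ/, /z/ cannot be parsed into a legal (C)V(C) syllable (at most one coda consonant is licensed; onsets are limited to one consonant).
Inserting the epenthetic vowel yields /ʃ/ → /ʃu/, /z/ → /zu/.

ɛxʃuzu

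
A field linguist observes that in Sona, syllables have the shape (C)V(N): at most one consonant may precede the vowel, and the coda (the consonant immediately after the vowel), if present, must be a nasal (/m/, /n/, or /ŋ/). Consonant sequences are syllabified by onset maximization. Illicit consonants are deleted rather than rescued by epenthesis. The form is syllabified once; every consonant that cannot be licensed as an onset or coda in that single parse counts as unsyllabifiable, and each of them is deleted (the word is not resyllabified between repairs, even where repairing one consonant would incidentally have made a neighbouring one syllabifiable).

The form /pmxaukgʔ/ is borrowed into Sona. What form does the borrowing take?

xau

The consonants /p/, /m/, /k/, /g/, /ʔ/ cannot be parsed into a legal (C)V(N) syllable (only a nasal (/m/, /n/, or /ŋ/) is licensed in coda position; onsets are limited to one consonant).
Deletion applies to /p/, /m/, /k/, /g/, /ʔ/.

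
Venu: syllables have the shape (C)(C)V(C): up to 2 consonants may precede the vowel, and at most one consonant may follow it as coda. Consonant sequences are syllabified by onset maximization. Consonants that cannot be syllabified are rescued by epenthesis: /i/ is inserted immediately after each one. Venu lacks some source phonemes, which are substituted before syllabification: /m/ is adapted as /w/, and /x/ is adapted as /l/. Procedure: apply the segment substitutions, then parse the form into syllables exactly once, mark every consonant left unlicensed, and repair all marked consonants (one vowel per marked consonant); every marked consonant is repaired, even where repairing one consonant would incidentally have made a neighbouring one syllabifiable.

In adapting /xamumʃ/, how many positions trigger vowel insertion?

1

After substitution the input is /lawuwʃ/.
The unsyllabifiable consonants are /ʃ/; each receives one epenthetic vowel.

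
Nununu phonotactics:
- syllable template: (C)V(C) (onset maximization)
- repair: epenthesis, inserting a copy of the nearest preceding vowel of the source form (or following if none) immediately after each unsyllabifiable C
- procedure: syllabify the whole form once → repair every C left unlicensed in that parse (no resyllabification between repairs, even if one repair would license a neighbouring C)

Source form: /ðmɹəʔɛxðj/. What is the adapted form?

ðəməɹəʔɛxðɛjɛ

Under (C)V(C), the unsyllabifiable consonants are /ð/, /m/, /ð/, /j/ (at most one coda consonant is licensed; onsets are limited to one consonant).
Epenthesis after each stranded consonant: /ð/ → /ðə/, /m/ → /mə/, /ð/ → /ðɛ/, /j/ → /jɛ/.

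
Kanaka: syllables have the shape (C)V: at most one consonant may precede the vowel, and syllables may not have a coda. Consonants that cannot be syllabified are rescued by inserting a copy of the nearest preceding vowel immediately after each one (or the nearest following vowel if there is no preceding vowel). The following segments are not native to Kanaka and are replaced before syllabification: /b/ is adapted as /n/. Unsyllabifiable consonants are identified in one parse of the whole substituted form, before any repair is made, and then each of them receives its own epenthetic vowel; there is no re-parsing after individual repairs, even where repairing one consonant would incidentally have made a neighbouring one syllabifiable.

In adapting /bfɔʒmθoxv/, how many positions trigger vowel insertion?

After substitution the input is /nfɔʒmθoxv/.
The unsyllabifiable consonants are /n/, /ʒ/, /m/, /x/, /v/; each receives one epenthetic vowel.

5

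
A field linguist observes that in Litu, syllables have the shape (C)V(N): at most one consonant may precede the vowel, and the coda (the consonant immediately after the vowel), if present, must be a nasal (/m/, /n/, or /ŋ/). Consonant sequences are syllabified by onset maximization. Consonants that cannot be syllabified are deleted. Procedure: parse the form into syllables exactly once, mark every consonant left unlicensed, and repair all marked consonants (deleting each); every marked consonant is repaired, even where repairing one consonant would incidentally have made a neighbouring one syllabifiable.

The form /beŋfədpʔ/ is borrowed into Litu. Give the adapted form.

The consonants /d/, /p/, /ʔ/ cannot be parsed into a legal (C)V(N) syllable (only a nasal (/m/, /n/, or /ŋ/) is licensed in coda position; onsets are limited to one consonant).
Deletion applies to /d/, /p/, /ʔ/.

beŋfə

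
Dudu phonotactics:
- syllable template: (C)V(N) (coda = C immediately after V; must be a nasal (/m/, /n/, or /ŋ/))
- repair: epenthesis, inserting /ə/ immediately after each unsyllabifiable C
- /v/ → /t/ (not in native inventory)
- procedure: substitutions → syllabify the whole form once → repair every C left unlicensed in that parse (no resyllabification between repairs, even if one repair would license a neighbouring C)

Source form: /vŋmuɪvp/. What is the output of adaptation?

təŋəmuɪtəpə

Substitution: /v/ → /t/, giving /tŋmuɪtp/.
Under (C)V(N), the unsyllabifiable consonants are /t/, /ŋ/, /t/, /p/ (only a nasal (/m/, /n/, or /ŋ/) is licensed in coda position; onsets are limited to one consonant).
Inserting the epenthetic vowel yields /t/ → /tə/, /ŋ/ → /ŋə/, /t/ → /tə/, /p/ → /pə/.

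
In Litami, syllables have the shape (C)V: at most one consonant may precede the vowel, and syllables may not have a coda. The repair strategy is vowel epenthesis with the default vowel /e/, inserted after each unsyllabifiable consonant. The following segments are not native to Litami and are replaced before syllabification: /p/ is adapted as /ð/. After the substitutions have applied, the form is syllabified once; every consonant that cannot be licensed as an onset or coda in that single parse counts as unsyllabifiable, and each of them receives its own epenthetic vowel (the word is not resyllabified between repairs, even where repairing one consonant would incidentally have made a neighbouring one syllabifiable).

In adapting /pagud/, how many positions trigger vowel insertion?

After substitution the input is /ðagud/.
The unsyllabifiable consonants are /d/; each receives one epenthetic vowel.

1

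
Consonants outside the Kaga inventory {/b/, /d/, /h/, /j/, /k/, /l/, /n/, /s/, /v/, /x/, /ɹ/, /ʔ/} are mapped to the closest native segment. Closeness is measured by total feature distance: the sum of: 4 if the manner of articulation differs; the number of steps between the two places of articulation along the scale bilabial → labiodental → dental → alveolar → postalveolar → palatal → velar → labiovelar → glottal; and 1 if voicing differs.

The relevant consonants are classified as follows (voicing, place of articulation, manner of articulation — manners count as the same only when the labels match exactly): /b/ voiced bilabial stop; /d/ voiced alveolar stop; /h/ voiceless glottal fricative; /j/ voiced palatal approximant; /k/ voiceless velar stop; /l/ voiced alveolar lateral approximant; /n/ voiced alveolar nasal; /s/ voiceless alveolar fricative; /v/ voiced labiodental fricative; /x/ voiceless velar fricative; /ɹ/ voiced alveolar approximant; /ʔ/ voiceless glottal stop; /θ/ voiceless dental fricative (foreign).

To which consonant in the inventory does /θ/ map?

/s/ is closest: same manner (fricative), place distance 1 (dental→alveolar), same voicing; total 1. Next closest is /v/ at distance 2.

s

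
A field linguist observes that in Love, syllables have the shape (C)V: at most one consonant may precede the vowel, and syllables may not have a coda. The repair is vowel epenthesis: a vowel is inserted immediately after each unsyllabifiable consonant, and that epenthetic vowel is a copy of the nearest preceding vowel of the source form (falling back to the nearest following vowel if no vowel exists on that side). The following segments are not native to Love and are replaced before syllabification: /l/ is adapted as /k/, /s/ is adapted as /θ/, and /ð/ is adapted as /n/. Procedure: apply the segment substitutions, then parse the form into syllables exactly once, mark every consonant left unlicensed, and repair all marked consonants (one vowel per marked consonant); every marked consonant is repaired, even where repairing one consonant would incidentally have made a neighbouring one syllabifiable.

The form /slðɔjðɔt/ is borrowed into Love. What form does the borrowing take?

θɔkɔnɔjɔnɔtɔ

Substitution: /s/ → /θ/, /l/ → /k/, /ð/ → /n/, giving /θknɔjnɔt/.
The consonants /θ/, /k/, /j/, /t/ cannot be parsed into a legal (C)V syllable (no codas are permitted; onsets are limited to one consonant).
Epenthesis after each stranded consonant: /θ/ → /θɔ/, /k/ → /kɔ/, /j/ → /jɔ/, /t/ → /tɔ/.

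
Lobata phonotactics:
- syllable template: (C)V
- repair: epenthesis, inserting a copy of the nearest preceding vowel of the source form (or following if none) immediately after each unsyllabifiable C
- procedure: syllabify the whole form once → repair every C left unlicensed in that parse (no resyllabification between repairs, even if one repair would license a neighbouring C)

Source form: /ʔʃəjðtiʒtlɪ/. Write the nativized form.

Under (C)V, the unsyllabifiable consonants are /ʔ/, /j/, /ð/, /ʒ/, /t/ (no codas are permitted; onsets are limited to one consonant).
Inserting the epenthetic vowel yields /ʔ/ → /ʔə/, /j/ → /jə/, /ð/ → /ðə/, /ʒ/ → /ʒi/, /t/ → /ti/.

ʔəʃəjəðətiʒitilɪ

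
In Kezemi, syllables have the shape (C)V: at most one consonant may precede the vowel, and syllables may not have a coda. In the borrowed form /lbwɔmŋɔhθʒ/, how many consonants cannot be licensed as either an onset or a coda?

6

Under (C)V, the unsyllabifiable consonants are /l/, /b/, /m/, /h/, /θ/, /ʒ/ (no codas are permitted; onsets are limited to one consonant).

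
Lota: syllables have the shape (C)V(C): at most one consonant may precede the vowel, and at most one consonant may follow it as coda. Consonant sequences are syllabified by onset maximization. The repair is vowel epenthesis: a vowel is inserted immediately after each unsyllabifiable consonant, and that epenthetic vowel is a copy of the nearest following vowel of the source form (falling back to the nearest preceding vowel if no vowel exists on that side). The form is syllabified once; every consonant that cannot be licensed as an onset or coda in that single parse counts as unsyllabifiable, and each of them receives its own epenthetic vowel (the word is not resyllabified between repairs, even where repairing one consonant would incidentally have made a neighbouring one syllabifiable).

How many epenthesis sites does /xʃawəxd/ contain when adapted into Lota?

2

The unsyllabifiable consonants are /x/, /d/; each receives one epenthetic vowel.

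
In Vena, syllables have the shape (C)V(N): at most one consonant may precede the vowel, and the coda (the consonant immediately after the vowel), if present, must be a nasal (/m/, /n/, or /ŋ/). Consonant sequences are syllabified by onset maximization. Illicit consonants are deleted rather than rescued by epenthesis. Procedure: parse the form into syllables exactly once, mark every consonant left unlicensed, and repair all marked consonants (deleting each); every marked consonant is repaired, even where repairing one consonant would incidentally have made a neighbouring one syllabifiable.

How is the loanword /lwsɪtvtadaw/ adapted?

Syllabifying with onset maximization leaves /l/, /w/, /t/, /v/, /w/ stranded (only a nasal (/m/, /n/, or /ŋ/) is licensed in coda position; onsets are limited to one consonant).
Each unlicensed consonant is deleted: /l/, /w/, /t/, /v/, /w/.

sɪtada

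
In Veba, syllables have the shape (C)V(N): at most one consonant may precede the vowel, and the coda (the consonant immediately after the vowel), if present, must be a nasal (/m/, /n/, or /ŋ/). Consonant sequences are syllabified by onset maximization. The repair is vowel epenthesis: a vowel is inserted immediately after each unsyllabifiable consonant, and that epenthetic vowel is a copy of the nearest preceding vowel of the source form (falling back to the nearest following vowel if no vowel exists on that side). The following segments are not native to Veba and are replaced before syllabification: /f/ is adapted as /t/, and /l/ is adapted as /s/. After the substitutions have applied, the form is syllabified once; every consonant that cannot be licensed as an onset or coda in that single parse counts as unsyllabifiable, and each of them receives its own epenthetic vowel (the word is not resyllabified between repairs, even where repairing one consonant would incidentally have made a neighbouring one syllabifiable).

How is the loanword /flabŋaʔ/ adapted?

tasabaŋaʔa

Substitution: /f/ → /t/, /l/ → /s/, giving /tsabŋaʔ/.
Syllabifying with onset maximization leaves /t/, /b/, /ʔ/ stranded (only a nasal (/m/, /n/, or /ŋ/) is licensed in coda position; onsets are limited to one consonant).
Each unlicensed consonant becomes the onset of a new syllable: /t/ → /ta/, /b/ → /ba/, /ʔ/ → /ʔa/.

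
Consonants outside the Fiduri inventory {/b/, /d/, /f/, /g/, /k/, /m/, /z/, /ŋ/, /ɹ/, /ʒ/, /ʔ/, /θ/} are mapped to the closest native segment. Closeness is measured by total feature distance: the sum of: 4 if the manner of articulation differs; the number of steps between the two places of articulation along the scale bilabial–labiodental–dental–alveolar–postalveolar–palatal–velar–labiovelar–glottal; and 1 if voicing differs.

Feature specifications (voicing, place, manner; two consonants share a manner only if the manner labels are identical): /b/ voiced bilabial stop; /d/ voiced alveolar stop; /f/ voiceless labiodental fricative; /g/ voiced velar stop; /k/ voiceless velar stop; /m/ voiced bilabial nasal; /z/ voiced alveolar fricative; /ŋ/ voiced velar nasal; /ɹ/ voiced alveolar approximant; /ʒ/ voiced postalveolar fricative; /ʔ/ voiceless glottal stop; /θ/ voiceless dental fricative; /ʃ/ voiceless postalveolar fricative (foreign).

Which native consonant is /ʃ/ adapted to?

ʒ

/ʒ/ is closest: same manner (fricative), place distance 0 (postalveolar→postalveolar), voicing differs (+1); total 1. Next closest is /z/ at distance 2.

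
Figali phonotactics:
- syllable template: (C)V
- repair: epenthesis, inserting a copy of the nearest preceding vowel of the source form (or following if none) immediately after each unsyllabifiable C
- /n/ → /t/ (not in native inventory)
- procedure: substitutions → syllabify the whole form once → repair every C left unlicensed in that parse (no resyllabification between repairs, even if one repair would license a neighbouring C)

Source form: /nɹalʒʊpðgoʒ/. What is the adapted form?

Substitution: /n/ → /t/, giving /tɹalʒʊpðgoʒ/.
Under (C)V, the unsyllabifiable consonants are /t/, /l/, /p/, /ð/, /ʒ/ (no codas are permitted; onsets are limited to one consonant).
Each unlicensed consonant becomes the onset of a new syllable: /t/ → /ta/, /l/ → /la/, /p/ → /pʊ/, /ð/ → /ðʊ/, /ʒ/ → /ʒo/.

taɹalaʒʊpʊðʊgoʒo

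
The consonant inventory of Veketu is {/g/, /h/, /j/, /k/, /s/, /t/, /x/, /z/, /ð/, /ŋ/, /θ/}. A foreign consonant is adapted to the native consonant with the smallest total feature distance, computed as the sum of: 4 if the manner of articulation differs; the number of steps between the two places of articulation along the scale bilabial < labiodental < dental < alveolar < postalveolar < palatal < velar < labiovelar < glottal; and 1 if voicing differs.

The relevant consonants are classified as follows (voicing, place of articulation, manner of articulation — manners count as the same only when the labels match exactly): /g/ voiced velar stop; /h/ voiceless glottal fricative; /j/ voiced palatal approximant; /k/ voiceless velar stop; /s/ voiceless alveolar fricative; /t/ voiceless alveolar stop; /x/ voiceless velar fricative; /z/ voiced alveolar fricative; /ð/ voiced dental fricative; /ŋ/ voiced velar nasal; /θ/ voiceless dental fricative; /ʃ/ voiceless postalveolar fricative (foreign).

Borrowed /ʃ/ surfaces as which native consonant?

/s/ is closest: same manner (fricative), place distance 1 (postalveolar→alveolar), same voicing; total 1. Next closest is /x/ at distance 2.

s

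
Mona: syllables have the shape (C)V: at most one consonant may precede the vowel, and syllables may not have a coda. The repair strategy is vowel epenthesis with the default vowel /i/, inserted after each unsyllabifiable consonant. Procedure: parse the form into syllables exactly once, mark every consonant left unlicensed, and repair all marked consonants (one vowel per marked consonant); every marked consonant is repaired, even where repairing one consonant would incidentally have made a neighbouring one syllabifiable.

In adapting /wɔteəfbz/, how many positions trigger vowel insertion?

The unsyllabifiable consonants are /f/, /b/, /z/; each receives one epenthetic vowel.

3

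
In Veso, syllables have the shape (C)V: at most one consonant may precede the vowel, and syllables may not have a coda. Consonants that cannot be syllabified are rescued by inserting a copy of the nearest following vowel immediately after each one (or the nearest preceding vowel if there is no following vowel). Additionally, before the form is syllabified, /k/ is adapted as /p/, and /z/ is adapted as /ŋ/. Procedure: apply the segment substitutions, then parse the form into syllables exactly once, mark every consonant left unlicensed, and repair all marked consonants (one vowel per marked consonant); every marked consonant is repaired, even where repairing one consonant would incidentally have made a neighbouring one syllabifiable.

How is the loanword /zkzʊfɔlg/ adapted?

ŋʊpʊŋʊfɔlɔgɔ

Substitution: /z/ → /ŋ/, /k/ → /p/, giving /ŋpŋʊfɔlg/.
The consonants /ŋ/, /p/, /l/, /g/ cannot be parsed into a legal (C)V syllable (no codas are permitted; onsets are limited to one consonant).
Each unlicensed consonant becomes the onset of a new syllable: /ŋ/ → /ŋʊ/, /p/ → /pʊ/, /l/ → /lɔ/, /g/ → /gɔ/.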